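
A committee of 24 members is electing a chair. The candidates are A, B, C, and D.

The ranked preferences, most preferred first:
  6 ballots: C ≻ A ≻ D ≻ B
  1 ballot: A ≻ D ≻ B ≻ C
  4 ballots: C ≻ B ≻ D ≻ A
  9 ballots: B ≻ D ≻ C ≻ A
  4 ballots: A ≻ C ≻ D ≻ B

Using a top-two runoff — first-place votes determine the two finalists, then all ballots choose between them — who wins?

C

Round 1 first-place votes: A 5, B 9, C 10, D 0. C and B advance.
Runoff: C is ranked above B on 14 ballots, B above C on 10.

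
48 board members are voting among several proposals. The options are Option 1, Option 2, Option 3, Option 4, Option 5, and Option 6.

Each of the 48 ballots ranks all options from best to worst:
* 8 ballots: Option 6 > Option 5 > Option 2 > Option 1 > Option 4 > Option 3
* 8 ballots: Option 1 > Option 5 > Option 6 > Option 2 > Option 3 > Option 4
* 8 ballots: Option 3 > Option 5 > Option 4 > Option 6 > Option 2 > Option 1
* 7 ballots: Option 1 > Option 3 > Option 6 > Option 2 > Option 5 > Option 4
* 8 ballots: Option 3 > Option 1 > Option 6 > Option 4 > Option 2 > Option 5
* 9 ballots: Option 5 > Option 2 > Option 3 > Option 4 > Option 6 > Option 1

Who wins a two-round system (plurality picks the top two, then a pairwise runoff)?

Option 3

Round 1 first-place votes: Option 1 15, Option 2 0, Option 3 16, Option 4 0, Option 5 9, Option 6 8. Option 3 and Option 1 advance.
Runoff: Option 3 is ranked above Option 1 on 25 ballots, Option 1 above Option 3 on 23.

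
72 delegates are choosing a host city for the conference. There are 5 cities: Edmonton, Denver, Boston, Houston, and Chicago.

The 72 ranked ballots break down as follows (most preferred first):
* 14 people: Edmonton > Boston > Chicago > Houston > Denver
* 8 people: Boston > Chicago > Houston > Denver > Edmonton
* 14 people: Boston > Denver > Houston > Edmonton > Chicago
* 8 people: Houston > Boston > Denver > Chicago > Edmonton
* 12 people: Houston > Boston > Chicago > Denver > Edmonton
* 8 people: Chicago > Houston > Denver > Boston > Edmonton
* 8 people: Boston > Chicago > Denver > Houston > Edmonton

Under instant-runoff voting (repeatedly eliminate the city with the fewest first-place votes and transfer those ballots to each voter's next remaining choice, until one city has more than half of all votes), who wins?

Boston

Round 1: Edmonton 14, Denver 0, Boston 30, Houston 20, Chicago 8. Denver eliminated.
Round 2: Edmonton 14, Boston 30, Houston 20, Chicago 8. Chicago eliminated.
Round 3: Edmonton 14, Boston 30, Houston 28. Edmonton eliminated.
Round 4: Boston 44, Houston 28. Boston has a majority (≥37).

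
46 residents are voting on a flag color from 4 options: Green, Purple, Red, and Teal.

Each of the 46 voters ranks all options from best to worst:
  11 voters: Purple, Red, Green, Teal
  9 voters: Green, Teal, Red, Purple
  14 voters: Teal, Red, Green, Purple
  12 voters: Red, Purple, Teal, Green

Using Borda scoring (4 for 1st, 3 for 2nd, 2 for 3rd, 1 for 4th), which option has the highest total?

Red

Green: 11×2 + 9×4 + 14×2 + 12×1 = 98
Purple: 11×4 + 9×1 + 14×1 + 12×3 = 103
Red: 11×3 + 9×2 + 14×3 + 12×4 = 141
Teal: 11×1 + 9×3 + 14×4 + 12×2 = 118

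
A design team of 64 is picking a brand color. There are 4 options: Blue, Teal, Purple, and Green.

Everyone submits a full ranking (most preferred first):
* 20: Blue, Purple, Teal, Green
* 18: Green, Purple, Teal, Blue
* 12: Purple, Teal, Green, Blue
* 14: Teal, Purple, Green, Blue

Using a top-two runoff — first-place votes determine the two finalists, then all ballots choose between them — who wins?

Green

Round 1 first-place votes: Blue 20, Teal 14, Purple 12, Green 18. Blue and Green advance.
Runoff: Blue is ranked above Green on 20 ballots, Green above Blue on 44.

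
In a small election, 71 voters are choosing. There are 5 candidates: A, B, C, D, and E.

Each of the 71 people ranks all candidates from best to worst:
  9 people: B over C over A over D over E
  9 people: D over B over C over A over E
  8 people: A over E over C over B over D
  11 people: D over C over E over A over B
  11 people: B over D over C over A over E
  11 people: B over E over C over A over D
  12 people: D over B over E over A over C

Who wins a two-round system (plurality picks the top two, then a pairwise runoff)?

B

Round 1 first-place votes: A 8, B 31, C 0, D 32, E 0. D and B advance.
Runoff: D is ranked above B on 32 ballots, B above D on 39.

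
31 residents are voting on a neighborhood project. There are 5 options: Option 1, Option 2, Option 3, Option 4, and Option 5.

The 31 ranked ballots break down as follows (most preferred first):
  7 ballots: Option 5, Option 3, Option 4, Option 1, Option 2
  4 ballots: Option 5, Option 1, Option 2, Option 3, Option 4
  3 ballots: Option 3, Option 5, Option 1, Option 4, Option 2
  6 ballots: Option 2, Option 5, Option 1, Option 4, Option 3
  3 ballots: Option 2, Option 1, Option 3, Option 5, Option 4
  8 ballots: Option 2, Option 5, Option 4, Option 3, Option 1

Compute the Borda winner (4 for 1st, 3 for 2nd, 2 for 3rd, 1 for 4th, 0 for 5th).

Option 1: 7×1 + 4×3 + 3×2 + 6×2 + 3×3 + 8×0 = 46
Option 2: 7×0 + 4×2 + 3×0 + 6×4 + 3×4 + 8×4 = 76
Option 3: 7×3 + 4×1 + 3×4 + 6×0 + 3×2 + 8×1 = 51
Option 4: 7×2 + 4×0 + 3×1 + 6×1 + 3×0 + 8×2 = 39
Option 5: 7×4 + 4×4 + 3×3 + 6×3 + 3×1 + 8×3 = 98

Option 5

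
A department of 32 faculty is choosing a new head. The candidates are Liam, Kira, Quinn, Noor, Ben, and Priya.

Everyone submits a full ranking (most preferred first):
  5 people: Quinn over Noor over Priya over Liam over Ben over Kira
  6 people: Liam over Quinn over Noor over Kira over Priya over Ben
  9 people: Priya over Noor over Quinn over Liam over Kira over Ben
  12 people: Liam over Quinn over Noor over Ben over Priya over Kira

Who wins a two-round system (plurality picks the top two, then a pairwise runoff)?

Liam

Round 1 first-place votes: Liam 18, Kira 0, Quinn 5, Noor 0, Ben 0, Priya 9. Liam and Priya advance.
Runoff: Liam is ranked above Priya on 18 ballots, Priya above Liam on 14.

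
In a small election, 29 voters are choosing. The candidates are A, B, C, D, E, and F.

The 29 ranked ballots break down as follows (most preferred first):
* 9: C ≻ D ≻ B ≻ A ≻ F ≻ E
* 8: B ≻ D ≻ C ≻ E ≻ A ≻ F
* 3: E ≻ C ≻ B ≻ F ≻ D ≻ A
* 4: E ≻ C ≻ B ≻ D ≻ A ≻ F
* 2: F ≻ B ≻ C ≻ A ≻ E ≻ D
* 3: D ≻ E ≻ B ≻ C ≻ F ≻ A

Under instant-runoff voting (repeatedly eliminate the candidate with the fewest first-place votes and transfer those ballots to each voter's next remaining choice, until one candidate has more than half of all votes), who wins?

Round 1: A 0, B 8, C 9, D 3, E 7, F 2. A eliminated.
Round 2: B 8, C 9, D 3, E 7, F 2. F eliminated.
Round 3: B 10, C 9, D 3, E 7. D eliminated.
Round 4: B 10, C 9, E 10. C eliminated.
Round 5: B 19, E 10. B has a majority (≥15).

B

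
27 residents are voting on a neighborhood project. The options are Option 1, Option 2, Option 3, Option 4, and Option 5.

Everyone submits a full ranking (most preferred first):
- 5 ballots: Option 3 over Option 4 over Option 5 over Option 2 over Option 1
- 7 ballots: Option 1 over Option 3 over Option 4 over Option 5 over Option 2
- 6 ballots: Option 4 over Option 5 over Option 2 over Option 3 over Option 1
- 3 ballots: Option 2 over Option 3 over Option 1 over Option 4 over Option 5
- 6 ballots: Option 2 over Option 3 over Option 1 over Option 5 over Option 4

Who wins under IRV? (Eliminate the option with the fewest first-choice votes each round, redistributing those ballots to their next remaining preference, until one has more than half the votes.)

Option 4

Round 1: Option 1 7, Option 2 9, Option 3 5, Option 4 6, Option 5 0. Option 5 eliminated.
Round 2: Option 1 7, Option 2 9, Option 3 5, Option 4 6. Option 3 eliminated.
Round 3: Option 1 7, Option 2 9, Option 4 11. Option 1 eliminated.
Round 4: Option 2 9, Option 4 18. Option 4 has a majority (≥14).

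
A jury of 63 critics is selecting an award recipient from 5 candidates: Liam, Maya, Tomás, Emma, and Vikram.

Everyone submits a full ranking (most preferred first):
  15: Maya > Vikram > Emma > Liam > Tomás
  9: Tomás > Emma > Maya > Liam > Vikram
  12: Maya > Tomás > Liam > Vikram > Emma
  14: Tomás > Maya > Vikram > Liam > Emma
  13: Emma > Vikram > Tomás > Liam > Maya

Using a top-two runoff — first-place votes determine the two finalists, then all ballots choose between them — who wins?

Round 1 first-place votes: Liam 0, Maya 27, Tomás 23, Emma 13, Vikram 0. Maya and Tomás advance.
Runoff: Maya is ranked above Tomás on 27 ballots, Tomás above Maya on 36.

Tomás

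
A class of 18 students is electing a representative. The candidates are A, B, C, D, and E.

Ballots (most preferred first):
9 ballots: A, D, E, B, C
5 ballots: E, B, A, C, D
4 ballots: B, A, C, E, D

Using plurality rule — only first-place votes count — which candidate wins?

A

First-place votes: A 9, B 4, C 0, D 0, E 5.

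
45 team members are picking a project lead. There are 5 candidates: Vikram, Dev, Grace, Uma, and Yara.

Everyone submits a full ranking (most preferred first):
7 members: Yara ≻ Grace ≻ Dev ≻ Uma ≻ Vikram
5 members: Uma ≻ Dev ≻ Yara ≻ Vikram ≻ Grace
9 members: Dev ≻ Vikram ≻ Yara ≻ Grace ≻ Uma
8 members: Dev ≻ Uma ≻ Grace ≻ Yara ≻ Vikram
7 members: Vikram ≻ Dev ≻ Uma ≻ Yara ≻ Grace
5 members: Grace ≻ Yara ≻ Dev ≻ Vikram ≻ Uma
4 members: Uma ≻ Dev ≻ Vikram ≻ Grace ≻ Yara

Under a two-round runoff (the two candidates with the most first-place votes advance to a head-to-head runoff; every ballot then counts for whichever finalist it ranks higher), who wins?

Round 1 first-place votes: Vikram 7, Dev 17, Grace 5, Uma 9, Yara 7. Dev and Uma advance.
Runoff: Dev is ranked above Uma on 36 ballots, Uma above Dev on 9.

Dev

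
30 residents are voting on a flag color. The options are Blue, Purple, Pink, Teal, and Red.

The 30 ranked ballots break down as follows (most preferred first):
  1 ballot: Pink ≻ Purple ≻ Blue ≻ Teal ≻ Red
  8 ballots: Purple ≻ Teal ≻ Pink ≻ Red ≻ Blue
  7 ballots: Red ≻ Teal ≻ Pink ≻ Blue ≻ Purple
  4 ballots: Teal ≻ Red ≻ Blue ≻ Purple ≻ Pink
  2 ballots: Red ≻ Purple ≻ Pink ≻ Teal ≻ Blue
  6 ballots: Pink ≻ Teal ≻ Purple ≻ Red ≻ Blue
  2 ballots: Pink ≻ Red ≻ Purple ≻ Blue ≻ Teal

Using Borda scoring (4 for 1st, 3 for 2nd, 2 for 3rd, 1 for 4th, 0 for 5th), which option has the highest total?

Blue: 1×2 + 8×0 + 7×1 + 4×2 + 2×0 + 6×0 + 2×1 = 19
Purple: 1×3 + 8×4 + 7×0 + 4×1 + 2×3 + 6×2 + 2×2 = 61
Pink: 1×4 + 8×2 + 7×2 + 4×0 + 2×2 + 6×4 + 2×4 = 70
Teal: 1×1 + 8×3 + 7×3 + 4×4 + 2×1 + 6×3 + 2×0 = 82
Red: 1×0 + 8×1 + 7×4 + 4×3 + 2×4 + 6×1 + 2×3 = 68

Teal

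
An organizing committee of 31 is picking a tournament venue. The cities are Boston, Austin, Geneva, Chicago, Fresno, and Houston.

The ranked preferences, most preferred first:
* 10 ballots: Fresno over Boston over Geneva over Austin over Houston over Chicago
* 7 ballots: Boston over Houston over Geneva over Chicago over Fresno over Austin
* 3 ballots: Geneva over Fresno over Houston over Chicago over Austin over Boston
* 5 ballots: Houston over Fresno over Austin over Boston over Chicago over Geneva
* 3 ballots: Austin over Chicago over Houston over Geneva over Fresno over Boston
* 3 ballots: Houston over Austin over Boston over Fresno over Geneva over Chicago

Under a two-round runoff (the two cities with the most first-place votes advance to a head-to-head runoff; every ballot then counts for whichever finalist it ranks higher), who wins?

Round 1 first-place votes: Boston 7, Austin 3, Geneva 3, Chicago 0, Fresno 10, Houston 8. Fresno and Houston advance.
Runoff: Fresno is ranked above Houston on 13 ballots, Houston above Fresno on 18.

Houston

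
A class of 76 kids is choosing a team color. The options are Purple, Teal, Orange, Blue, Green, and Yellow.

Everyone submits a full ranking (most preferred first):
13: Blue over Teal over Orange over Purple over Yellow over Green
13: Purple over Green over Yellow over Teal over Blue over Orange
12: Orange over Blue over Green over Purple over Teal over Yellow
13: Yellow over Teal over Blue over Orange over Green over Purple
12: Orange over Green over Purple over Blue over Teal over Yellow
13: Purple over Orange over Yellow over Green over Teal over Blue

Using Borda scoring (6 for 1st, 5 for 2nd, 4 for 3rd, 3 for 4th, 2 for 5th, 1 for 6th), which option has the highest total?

Purple: 13×3 + 13×6 + 12×3 + 13×1 + 12×4 + 13×6 = 292
Teal: 13×5 + 13×3 + 12×2 + 13×5 + 12×2 + 13×2 = 243
Orange: 13×4 + 13×1 + 12×6 + 13×3 + 12×6 + 13×5 = 313
Blue: 13×6 + 13×2 + 12×5 + 13×4 + 12×3 + 13×1 = 265
Green: 13×1 + 13×5 + 12×4 + 13×2 + 12×5 + 13×3 = 251
Yellow: 13×2 + 13×4 + 12×1 + 13×6 + 12×1 + 13×4 = 232

Orange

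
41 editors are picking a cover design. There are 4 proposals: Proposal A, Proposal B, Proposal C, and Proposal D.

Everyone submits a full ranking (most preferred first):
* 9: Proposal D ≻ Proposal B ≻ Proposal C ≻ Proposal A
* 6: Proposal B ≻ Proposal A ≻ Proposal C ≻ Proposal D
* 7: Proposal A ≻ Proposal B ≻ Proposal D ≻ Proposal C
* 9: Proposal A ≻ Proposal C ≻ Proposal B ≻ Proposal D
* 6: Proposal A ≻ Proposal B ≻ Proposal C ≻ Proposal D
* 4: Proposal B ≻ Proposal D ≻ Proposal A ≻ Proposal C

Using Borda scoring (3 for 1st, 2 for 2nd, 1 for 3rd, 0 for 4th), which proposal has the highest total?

Proposal B

Proposal A: 9×0 + 6×2 + 7×3 + 9×3 + 6×3 + 4×1 = 82
Proposal B: 9×2 + 6×3 + 7×2 + 9×1 + 6×2 + 4×3 = 83
Proposal C: 9×1 + 6×1 + 7×0 + 9×2 + 6×1 + 4×0 = 39
Proposal D: 9×3 + 6×0 + 7×1 + 9×0 + 6×0 + 4×2 = 42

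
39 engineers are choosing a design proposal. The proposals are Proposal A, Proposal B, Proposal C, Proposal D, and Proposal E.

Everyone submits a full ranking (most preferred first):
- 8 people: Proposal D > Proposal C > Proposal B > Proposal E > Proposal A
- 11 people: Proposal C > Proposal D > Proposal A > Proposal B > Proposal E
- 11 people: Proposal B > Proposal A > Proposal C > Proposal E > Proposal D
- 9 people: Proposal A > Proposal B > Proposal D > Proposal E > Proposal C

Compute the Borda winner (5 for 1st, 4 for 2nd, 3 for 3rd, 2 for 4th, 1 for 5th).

Proposal A: 8×1 + 11×3 + 11×4 + 9×5 = 130
Proposal B: 8×3 + 11×2 + 11×5 + 9×4 = 137
Proposal C: 8×4 + 11×5 + 11×3 + 9×1 = 129
Proposal D: 8×5 + 11×4 + 11×1 + 9×3 = 122
Proposal E: 8×2 + 11×1 + 11×2 + 9×2 = 67

Proposal B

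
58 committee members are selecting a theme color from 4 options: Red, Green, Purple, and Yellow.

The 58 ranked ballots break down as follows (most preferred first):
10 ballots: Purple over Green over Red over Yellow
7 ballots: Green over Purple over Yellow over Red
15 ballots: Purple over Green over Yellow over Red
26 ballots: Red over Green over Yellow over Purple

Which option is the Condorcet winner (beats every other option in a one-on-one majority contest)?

Green vs Red: 32–26
Green vs Purple: 33–25
Green vs Yellow: 58–0
Green beats every other option.

Green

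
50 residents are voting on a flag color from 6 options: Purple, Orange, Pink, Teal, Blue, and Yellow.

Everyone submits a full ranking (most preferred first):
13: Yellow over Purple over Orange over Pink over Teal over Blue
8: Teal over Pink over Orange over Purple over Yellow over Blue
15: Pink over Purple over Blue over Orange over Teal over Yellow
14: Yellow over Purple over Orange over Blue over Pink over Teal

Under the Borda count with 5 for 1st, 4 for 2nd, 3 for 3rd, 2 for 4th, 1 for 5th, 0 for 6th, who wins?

Purple

Purple: 13×4 + 8×2 + 15×4 + 14×4 = 184
Orange: 13×3 + 8×3 + 15×2 + 14×3 = 135
Pink: 13×2 + 8×4 + 15×5 + 14×1 = 147
Teal: 13×1 + 8×5 + 15×1 + 14×0 = 68
Blue: 13×0 + 8×0 + 15×3 + 14×2 = 73
Yellow: 13×5 + 8×1 + 15×0 + 14×5 = 143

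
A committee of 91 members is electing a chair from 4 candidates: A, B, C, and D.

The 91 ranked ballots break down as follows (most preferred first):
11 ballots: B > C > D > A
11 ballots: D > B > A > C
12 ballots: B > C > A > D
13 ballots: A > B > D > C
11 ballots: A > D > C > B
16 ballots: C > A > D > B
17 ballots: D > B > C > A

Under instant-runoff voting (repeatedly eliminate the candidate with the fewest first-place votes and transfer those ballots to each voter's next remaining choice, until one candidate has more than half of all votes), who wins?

A

Round 1: A 24, B 23, C 16, D 28. C eliminated.
Round 2: A 40, B 23, D 28. B eliminated.
Round 3: A 52, D 39. A has a majority (≥46).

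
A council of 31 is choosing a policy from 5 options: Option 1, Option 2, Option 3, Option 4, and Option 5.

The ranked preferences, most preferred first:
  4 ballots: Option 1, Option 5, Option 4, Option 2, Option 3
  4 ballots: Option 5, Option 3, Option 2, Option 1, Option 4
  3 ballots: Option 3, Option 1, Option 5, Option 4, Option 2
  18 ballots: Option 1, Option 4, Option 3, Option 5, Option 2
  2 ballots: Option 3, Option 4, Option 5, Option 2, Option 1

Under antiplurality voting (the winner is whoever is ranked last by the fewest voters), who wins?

Option 5

Last-place votes: Option 1 2, Option 2 21, Option 3 4, Option 4 4, Option 5 0.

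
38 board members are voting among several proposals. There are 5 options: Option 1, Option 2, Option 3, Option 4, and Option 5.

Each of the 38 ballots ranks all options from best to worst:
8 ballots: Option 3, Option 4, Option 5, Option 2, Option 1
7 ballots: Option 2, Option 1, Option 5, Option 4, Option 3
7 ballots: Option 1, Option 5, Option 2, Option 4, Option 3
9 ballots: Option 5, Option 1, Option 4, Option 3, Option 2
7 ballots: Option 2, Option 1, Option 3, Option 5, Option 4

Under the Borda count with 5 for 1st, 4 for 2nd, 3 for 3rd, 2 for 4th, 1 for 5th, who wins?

Option 1

Option 1: 8×1 + 7×4 + 7×5 + 9×4 + 7×4 = 135
Option 2: 8×2 + 7×5 + 7×3 + 9×1 + 7×5 = 116
Option 3: 8×5 + 7×1 + 7×1 + 9×2 + 7×3 = 93
Option 4: 8×4 + 7×2 + 7×2 + 9×3 + 7×1 = 94
Option 5: 8×3 + 7×3 + 7×4 + 9×5 + 7×2 = 132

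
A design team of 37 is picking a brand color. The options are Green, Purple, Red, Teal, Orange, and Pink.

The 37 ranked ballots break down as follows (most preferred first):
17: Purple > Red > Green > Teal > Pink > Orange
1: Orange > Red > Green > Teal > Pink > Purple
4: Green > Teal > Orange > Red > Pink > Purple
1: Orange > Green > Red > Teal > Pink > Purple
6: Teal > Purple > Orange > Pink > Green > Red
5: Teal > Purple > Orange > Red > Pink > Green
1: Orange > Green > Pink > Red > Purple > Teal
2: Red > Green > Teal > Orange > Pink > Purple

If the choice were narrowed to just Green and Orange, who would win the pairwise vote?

Green

Green is ranked above Orange on 23 ballots; Orange above Green on 14.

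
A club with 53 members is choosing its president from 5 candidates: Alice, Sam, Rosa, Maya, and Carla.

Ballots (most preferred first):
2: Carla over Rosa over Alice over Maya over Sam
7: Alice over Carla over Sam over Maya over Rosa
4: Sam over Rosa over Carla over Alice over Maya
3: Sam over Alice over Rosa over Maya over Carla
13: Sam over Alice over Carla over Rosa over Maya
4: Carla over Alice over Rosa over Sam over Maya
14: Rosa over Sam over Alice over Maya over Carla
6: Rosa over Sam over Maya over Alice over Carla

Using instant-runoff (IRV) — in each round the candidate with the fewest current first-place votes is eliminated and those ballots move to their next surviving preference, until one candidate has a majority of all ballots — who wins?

Sam

Round 1: Alice 7, Sam 20, Rosa 20, Maya 0, Carla 6. Maya eliminated.
Round 2: Alice 7, Sam 20, Rosa 20, Carla 6. Carla eliminated.
Round 3: Alice 11, Sam 20, Rosa 22. Alice eliminated.
Round 4: Sam 27, Rosa 26. Sam has a majority (≥27).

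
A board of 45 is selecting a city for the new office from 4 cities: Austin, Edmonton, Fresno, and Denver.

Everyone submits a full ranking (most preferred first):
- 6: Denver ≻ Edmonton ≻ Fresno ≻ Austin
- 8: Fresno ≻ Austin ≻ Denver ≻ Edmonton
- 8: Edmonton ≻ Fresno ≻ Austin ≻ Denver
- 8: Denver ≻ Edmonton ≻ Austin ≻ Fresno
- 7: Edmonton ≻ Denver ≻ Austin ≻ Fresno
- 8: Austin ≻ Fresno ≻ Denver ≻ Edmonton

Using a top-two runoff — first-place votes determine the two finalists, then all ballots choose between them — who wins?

Denver

Round 1 first-place votes: Austin 8, Edmonton 15, Fresno 8, Denver 14. Edmonton and Denver advance.
Runoff: Edmonton is ranked above Denver on 15 ballots, Denver above Edmonton on 30.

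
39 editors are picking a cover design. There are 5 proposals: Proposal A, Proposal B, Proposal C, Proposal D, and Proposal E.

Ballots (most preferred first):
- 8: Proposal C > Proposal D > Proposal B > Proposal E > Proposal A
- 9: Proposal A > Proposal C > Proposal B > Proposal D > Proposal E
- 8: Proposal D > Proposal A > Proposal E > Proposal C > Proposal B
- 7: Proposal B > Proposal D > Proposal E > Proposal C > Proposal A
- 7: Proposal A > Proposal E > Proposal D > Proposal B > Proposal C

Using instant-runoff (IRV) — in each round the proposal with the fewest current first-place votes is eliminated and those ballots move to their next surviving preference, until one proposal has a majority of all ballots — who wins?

Round 1: Proposal A 16, Proposal B 7, Proposal C 8, Proposal D 8, Proposal E 0. Proposal E eliminated.
Round 2: Proposal A 16, Proposal B 7, Proposal C 8, Proposal D 8. Proposal B eliminated.
Round 3: Proposal A 16, Proposal C 8, Proposal D 15. Proposal C eliminated.
Round 4: Proposal A 16, Proposal D 23. Proposal D has a majority (≥20).

Proposal D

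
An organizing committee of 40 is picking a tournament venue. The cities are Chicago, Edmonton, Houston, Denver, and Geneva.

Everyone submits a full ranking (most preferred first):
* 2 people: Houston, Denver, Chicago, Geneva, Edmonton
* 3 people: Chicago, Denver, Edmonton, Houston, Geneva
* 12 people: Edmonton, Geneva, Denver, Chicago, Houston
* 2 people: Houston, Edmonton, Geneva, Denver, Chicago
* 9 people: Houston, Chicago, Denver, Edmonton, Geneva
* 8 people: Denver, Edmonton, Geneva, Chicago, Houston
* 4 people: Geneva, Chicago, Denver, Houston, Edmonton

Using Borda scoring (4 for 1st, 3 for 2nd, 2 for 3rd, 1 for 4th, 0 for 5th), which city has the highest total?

Denver

Chicago: 2×2 + 3×4 + 12×1 + 2×0 + 9×3 + 8×1 + 4×3 = 75
Edmonton: 2×0 + 3×2 + 12×4 + 2×3 + 9×1 + 8×3 + 4×0 = 93
Houston: 2×4 + 3×1 + 12×0 + 2×4 + 9×4 + 8×0 + 4×1 = 59
Denver: 2×3 + 3×3 + 12×2 + 2×1 + 9×2 + 8×4 + 4×2 = 99
Geneva: 2×1 + 3×0 + 12×3 + 2×2 + 9×0 + 8×2 + 4×4 = 74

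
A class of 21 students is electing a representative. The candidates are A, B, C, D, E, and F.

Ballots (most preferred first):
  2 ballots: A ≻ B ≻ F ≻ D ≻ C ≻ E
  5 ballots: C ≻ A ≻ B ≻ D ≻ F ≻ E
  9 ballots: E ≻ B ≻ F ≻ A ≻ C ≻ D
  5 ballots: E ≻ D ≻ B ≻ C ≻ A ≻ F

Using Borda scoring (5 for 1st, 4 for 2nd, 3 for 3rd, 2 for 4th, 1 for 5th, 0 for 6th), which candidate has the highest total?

B

A: 2×5 + 5×4 + 9×2 + 5×1 = 53
B: 2×4 + 5×3 + 9×4 + 5×3 = 74
C: 2×1 + 5×5 + 9×1 + 5×2 = 46
D: 2×2 + 5×2 + 9×0 + 5×4 = 34
E: 2×0 + 5×0 + 9×5 + 5×5 = 70
F: 2×3 + 5×1 + 9×3 + 5×0 = 38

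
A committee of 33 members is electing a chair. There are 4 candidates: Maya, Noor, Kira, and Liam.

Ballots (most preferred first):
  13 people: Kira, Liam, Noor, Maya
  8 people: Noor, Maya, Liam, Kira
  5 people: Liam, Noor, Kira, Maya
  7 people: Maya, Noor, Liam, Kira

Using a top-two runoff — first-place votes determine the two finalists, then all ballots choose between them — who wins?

Round 1 first-place votes: Maya 7, Noor 8, Kira 13, Liam 5. Kira and Noor advance.
Runoff: Kira is ranked above Noor on 13 ballots, Noor above Kira on 20.

Noor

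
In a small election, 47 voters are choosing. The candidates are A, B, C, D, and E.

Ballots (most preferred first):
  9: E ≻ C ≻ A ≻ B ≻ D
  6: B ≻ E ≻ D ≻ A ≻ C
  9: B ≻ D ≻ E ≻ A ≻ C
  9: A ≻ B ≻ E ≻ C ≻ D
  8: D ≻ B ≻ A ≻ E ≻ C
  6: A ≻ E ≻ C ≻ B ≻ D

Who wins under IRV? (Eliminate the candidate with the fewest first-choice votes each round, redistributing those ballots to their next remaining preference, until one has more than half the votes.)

A

Round 1: A 15, B 15, C 0, D 8, E 9. C eliminated.
Round 2: A 15, B 15, D 8, E 9. D eliminated.
Round 3: A 15, B 23, E 9. E eliminated.
Round 4: A 24, B 23. A has a majority (≥24).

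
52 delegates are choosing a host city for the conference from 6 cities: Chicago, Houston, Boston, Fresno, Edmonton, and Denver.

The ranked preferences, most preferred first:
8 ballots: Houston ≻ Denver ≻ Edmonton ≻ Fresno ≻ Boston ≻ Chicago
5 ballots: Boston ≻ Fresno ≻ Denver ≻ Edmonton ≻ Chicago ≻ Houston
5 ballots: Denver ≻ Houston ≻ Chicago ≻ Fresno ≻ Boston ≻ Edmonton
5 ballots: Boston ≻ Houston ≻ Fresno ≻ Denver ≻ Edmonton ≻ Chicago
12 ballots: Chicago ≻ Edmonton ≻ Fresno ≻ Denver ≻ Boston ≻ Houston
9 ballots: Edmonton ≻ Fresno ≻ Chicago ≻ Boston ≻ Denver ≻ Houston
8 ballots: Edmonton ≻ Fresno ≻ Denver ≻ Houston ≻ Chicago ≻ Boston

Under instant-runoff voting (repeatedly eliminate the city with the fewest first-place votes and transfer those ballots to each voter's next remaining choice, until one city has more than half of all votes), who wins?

Round 1: Chicago 12, Houston 8, Boston 10, Fresno 0, Edmonton 17, Denver 5. Fresno eliminated.
Round 2: Chicago 12, Houston 8, Boston 10, Edmonton 17, Denver 5. Denver eliminated.
Round 3: Chicago 12, Houston 13, Boston 10, Edmonton 17. Boston eliminated.
Round 4: Chicago 12, Houston 18, Edmonton 22. Chicago eliminated.
Round 5: Houston 18, Edmonton 34. Edmonton has a majority (≥27).

Edmonton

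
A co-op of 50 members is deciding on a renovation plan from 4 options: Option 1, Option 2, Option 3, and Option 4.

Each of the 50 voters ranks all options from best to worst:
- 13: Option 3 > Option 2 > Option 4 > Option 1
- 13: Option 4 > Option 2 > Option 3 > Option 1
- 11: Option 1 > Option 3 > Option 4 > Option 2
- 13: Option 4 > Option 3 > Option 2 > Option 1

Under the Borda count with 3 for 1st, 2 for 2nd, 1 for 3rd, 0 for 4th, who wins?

Option 4

Option 1: 13×0 + 13×0 + 11×3 + 13×0 = 33
Option 2: 13×2 + 13×2 + 11×0 + 13×1 = 65
Option 3: 13×3 + 13×1 + 11×2 + 13×2 = 100
Option 4: 13×1 + 13×3 + 11×1 + 13×3 = 102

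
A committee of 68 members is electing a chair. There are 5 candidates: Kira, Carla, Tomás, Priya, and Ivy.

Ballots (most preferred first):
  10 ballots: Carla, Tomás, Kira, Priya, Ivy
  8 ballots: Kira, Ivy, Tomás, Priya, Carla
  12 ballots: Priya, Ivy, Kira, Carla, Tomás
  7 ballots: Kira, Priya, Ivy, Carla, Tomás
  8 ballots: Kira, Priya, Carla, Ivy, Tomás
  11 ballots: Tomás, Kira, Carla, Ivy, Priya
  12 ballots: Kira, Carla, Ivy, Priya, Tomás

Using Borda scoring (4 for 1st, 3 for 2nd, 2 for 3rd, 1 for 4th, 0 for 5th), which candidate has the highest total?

Kira: 10×2 + 8×4 + 12×2 + 7×4 + 8×4 + 11×3 + 12×4 = 217
Carla: 10×4 + 8×0 + 12×1 + 7×1 + 8×2 + 11×2 + 12×3 = 133
Tomás: 10×3 + 8×2 + 12×0 + 7×0 + 8×0 + 11×4 + 12×0 = 90
Priya: 10×1 + 8×1 + 12×4 + 7×3 + 8×3 + 11×0 + 12×1 = 123
Ivy: 10×0 + 8×3 + 12×3 + 7×2 + 8×1 + 11×1 + 12×2 = 117

Kira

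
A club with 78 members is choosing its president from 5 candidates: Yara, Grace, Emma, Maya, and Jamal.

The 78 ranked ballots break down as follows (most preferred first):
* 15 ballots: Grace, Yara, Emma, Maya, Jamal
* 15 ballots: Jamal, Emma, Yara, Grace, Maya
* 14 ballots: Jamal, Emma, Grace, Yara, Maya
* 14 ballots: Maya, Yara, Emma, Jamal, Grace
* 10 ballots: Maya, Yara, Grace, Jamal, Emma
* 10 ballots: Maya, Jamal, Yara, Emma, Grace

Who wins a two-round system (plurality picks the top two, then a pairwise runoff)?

Maya

Round 1 first-place votes: Yara 0, Grace 15, Emma 0, Maya 34, Jamal 29. Maya and Jamal advance.
Runoff: Maya is ranked above Jamal on 49 ballots, Jamal above Maya on 29.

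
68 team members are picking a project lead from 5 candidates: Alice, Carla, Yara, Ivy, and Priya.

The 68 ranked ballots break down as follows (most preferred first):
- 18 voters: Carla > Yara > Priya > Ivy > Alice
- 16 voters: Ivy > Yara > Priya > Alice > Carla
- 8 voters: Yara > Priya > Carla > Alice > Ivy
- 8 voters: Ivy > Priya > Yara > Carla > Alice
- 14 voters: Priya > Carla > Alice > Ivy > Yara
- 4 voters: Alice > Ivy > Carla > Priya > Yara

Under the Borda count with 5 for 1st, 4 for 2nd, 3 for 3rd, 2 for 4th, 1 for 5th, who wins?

Alice: 18×1 + 16×2 + 8×2 + 8×1 + 14×3 + 4×5 = 136
Carla: 18×5 + 16×1 + 8×3 + 8×2 + 14×4 + 4×3 = 214
Yara: 18×4 + 16×4 + 8×5 + 8×3 + 14×1 + 4×1 = 218
Ivy: 18×2 + 16×5 + 8×1 + 8×5 + 14×2 + 4×4 = 208
Priya: 18×3 + 16×3 + 8×4 + 8×4 + 14×5 + 4×2 = 244

Priya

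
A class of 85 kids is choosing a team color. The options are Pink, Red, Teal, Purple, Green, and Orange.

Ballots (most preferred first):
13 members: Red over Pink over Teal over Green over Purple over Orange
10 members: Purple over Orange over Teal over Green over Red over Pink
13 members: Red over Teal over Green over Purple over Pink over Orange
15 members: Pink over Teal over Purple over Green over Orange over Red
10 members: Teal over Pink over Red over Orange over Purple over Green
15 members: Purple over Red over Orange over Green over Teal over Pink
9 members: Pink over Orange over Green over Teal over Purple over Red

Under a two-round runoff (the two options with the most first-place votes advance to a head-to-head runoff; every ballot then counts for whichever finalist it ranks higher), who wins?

Round 1 first-place votes: Pink 24, Red 26, Teal 10, Purple 25, Green 0, Orange 0. Red and Purple advance.
Runoff: Red is ranked above Purple on 36 ballots, Purple above Red on 49.

Purple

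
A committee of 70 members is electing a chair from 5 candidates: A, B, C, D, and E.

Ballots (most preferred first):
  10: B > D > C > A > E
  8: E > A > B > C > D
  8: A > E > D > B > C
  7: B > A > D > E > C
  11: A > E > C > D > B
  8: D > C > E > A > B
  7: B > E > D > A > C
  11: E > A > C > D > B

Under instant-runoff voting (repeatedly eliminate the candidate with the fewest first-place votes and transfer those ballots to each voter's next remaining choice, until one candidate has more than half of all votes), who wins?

E

Round 1: A 19, B 24, C 0, D 8, E 19. C eliminated.
Round 2: A 19, B 24, D 8, E 19. D eliminated.
Round 3: A 19, B 24, E 27. A eliminated.
Round 4: B 24, E 46. E has a majority (≥36).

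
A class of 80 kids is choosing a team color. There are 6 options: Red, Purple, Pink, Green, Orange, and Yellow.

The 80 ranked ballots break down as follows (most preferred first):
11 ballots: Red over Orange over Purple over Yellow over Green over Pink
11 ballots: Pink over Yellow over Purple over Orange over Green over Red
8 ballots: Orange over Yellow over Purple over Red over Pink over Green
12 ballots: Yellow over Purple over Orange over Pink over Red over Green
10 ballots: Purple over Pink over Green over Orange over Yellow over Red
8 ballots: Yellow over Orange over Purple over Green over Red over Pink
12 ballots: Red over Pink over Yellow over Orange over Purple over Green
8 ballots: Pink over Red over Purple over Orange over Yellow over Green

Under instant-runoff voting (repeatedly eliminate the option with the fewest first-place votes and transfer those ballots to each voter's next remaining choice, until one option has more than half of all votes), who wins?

Round 1: Red 23, Purple 10, Pink 19, Green 0, Orange 8, Yellow 20. Green eliminated.
Round 2: Red 23, Purple 10, Pink 19, Orange 8, Yellow 20. Orange eliminated.
Round 3: Red 23, Purple 10, Pink 19, Yellow 28. Purple eliminated.
Round 4: Red 23, Pink 29, Yellow 28. Red eliminated.
Round 5: Pink 41, Yellow 39. Pink has a majority (≥41).

Pink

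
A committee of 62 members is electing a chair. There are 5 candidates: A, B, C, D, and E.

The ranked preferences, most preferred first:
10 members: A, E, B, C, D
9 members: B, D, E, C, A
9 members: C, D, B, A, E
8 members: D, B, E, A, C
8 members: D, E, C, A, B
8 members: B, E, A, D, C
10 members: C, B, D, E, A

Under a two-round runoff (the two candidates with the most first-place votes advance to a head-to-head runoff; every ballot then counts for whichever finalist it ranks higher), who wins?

Round 1 first-place votes: A 10, B 17, C 19, D 16, E 0. C and B advance.
Runoff: C is ranked above B on 27 ballots, B above C on 35.

B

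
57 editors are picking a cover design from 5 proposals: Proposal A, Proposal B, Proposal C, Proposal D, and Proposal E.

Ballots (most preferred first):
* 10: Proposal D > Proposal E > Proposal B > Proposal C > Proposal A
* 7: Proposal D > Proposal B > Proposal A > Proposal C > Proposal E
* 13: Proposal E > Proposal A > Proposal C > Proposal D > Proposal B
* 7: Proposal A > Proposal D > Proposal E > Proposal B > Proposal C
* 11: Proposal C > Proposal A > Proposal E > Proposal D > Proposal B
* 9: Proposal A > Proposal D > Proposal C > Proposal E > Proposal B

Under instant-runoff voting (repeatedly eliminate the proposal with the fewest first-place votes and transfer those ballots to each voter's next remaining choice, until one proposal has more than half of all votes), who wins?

Round 1: Proposal A 16, Proposal B 0, Proposal C 11, Proposal D 17, Proposal E 13. Proposal B eliminated.
Round 2: Proposal A 16, Proposal C 11, Proposal D 17, Proposal E 13. Proposal C eliminated.
Round 3: Proposal A 27, Proposal D 17, Proposal E 13. Proposal E eliminated.
Round 4: Proposal A 40, Proposal D 17. Proposal A has a majority (≥29).

Proposal A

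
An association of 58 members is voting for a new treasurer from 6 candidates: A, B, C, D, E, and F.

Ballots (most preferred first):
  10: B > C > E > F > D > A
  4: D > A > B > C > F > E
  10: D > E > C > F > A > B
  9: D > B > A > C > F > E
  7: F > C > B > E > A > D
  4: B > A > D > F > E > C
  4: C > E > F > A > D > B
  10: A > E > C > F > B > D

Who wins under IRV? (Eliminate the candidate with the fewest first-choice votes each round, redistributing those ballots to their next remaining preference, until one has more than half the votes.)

Round 1: A 10, B 14, C 4, D 23, E 0, F 7. E eliminated.
Round 2: A 10, B 14, C 4, D 23, F 7. C eliminated.
Round 3: A 10, B 14, D 23, F 11. A eliminated.
Round 4: B 14, D 23, F 21. B eliminated.
Round 5: D 27, F 31. F has a majority (≥30).

F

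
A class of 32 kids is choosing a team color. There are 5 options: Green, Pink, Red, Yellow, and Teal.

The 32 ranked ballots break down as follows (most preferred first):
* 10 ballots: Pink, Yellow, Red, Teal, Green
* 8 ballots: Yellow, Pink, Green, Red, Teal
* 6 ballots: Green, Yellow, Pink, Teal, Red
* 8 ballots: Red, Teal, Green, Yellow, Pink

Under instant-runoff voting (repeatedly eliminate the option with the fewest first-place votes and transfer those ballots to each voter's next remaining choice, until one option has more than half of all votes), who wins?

Round 1: Green 6, Pink 10, Red 8, Yellow 8, Teal 0. Teal eliminated.
Round 2: Green 6, Pink 10, Red 8, Yellow 8. Green eliminated.
Round 3: Pink 10, Red 8, Yellow 14. Red eliminated.
Round 4: Pink 10, Yellow 22. Yellow has a majority (≥17).

Yellow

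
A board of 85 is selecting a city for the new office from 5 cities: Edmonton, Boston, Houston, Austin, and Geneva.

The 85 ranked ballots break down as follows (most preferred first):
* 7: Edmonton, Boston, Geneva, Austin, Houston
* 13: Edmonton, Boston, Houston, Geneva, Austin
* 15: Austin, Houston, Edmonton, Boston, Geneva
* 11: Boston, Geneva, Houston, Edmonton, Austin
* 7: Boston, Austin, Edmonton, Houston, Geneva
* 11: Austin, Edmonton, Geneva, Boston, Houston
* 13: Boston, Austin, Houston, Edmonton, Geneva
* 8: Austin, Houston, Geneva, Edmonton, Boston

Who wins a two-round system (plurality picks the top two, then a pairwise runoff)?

Round 1 first-place votes: Edmonton 20, Boston 31, Houston 0, Austin 34, Geneva 0. Austin and Boston advance.
Runoff: Austin is ranked above Boston on 34 ballots, Boston above Austin on 51.

Boston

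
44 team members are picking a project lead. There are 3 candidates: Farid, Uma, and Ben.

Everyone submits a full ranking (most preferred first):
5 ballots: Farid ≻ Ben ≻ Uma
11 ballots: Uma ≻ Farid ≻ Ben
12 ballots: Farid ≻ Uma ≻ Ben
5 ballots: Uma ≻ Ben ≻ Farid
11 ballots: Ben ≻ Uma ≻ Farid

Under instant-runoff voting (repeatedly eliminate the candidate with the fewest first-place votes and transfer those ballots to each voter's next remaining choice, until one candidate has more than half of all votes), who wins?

Uma

Round 1: Farid 17, Uma 16, Ben 11. Ben eliminated.
Round 2: Farid 17, Uma 27. Uma has a majority (≥23).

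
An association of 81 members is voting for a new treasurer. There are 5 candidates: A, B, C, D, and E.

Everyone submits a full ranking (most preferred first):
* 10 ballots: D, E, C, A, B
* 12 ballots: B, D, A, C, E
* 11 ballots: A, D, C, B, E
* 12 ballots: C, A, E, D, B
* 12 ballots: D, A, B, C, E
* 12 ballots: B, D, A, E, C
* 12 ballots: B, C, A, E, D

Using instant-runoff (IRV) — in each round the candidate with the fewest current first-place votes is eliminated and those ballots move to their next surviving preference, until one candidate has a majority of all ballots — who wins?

D

Round 1: A 11, B 36, C 12, D 22, E 0. E eliminated.
Round 2: A 11, B 36, C 12, D 22. A eliminated.
Round 3: B 36, C 12, D 33. C eliminated.
Round 4: B 36, D 45. D has a majority (≥41).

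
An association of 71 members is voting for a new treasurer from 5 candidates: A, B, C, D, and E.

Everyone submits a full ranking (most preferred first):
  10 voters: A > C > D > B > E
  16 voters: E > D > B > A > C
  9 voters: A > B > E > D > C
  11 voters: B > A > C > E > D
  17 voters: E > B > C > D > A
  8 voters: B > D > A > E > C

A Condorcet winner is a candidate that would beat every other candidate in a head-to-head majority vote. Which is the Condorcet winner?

B

B vs A: 52–19
B vs C: 61–10
B vs D: 45–26
B vs E: 38–33
B beats every other candidate.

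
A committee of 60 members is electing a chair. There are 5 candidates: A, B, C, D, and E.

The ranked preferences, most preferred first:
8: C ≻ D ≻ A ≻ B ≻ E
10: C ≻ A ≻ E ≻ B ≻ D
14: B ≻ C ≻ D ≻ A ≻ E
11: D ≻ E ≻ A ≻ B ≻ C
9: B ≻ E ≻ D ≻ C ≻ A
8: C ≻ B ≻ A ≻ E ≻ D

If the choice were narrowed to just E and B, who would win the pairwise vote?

E is ranked above B on 21 ballots; B above E on 39.

B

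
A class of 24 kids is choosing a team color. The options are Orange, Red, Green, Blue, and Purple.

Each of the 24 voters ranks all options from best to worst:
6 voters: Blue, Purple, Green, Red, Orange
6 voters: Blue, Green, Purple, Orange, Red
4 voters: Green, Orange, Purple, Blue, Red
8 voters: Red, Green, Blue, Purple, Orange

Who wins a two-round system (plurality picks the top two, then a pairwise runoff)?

Round 1 first-place votes: Orange 0, Red 8, Green 4, Blue 12, Purple 0. Blue and Red advance.
Runoff: Blue is ranked above Red on 16 ballots, Red above Blue on 8.

Blue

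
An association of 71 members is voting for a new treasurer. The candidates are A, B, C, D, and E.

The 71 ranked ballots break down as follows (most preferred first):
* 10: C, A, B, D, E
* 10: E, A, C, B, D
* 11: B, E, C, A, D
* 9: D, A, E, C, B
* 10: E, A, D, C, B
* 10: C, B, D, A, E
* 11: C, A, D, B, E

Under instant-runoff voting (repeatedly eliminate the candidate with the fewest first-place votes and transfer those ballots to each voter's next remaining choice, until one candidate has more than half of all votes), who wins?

Round 1: A 0, B 11, C 31, D 9, E 20. A eliminated.
Round 2: B 11, C 31, D 9, E 20. D eliminated.
Round 3: B 11, C 31, E 29. B eliminated.
Round 4: C 31, E 40. E has a majority (≥36).

E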